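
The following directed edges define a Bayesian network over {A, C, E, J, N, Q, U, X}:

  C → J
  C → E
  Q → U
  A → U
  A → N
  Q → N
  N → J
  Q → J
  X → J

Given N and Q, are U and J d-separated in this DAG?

We examine all 4 paths between U and J:
Path 1: U ← A → N ← Q → J
  Q is a fork here and Q is conditioned on, so the path is blocked at Q.
Path 2: U ← A → N → J
  N is a chain here and N is conditioned on, so the path is blocked at N.
Path 3: U ← Q → N → J
  Q is a fork here and Q is conditioned on, so the path is blocked at Q.
Path 4: U ← Q → J
  Q is a fork here and Q is conditioned on, so the path is blocked at Q.
Since every path is blocked, d-separation holds.

Yes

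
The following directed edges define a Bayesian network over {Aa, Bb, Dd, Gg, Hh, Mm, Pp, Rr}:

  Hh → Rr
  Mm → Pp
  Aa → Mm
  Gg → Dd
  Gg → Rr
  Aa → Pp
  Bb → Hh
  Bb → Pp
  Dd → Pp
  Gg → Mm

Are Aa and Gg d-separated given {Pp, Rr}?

No

Enumerating the 6 paths from Aa to Gg and testing each for blocking by {Pp, Rr}:
Path 1: Aa → Pp ← Bb → Hh → Rr ← Gg
  Pp is a collider and Pp is conditioned on, which opens it; Bb is a fork and Bb is not conditioned on; Hh is a chain and Hh is not conditioned on; Rr is a collider and Rr is conditioned on, which opens it — no node blocks this path, so it is active.
Path 2: Aa → Pp ← Mm ← Gg
  Pp is a collider and Pp is conditioned on, which opens it; Mm is a chain and Mm is not conditioned on — no node blocks this path, so it is active.
Path 3: Aa → Pp ← Dd ← Gg
  Pp is a collider and Pp is conditioned on, which opens it; Dd is a chain and Dd is not conditioned on — no node blocks this path, so it is active.
Path 4: Aa → Mm → Pp ← Bb → Hh → Rr ← Gg
  Mm is a chain and Mm is not conditioned on; Pp is a collider and Pp is conditioned on, which opens it; Bb is a fork and Bb is not conditioned on; Hh is a chain and Hh is not conditioned on; Rr is a collider and Rr is conditioned on, which opens it — no node blocks this path, so it is active.
Path 5: Aa → Mm → Pp ← Dd ← Gg
  Mm is a chain and Mm is not conditioned on; Pp is a collider and Pp is conditioned on, which opens it; Dd is a chain and Dd is not conditioned on — no node blocks this path, so it is active.
Path 6: Aa → Mm ← Gg
  Mm is a collider and its descendant Pp is conditioned on, which opens it — no node blocks this path, so it is active.
Because an active path exists, Aa and Gg are not d-separated.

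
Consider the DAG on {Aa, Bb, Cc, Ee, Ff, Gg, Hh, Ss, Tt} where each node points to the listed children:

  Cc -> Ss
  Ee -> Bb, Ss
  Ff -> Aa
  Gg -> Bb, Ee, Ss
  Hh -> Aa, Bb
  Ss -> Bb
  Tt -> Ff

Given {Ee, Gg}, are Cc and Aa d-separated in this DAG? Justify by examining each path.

Enumerating the 5 paths from Cc to Aa and testing each for blocking by {Ee, Gg}:
Path 1: Cc → Ss ← Gg → Ee → Bb ← Hh → Aa
  Ss is a collider here and neither Ss nor any of its descendants is conditioned on, so the collider stays closed — the path is blocked at Ss.
Path 2: Cc → Ss ← Gg → Bb ← Hh → Aa
  Ss is a collider here and neither Ss nor any of its descendants is conditioned on, so the collider stays closed — the path is blocked at Ss.
Path 3: Cc → Ss ← Ee ← Gg → Bb ← Hh → Aa
  Ss is a collider here and neither Ss nor any of its descendants is conditioned on, so the collider stays closed — the path is blocked at Ss.
Path 4: Cc → Ss ← Ee → Bb ← Hh → Aa
  Ss is a collider here and neither Ss nor any of its descendants is conditioned on, so the collider stays closed — the path is blocked at Ss.
Path 5: Cc → Ss → Bb ← Hh → Aa
  Bb is a collider here and neither Bb nor any of its descendants is conditioned on, so the collider stays closed — the path is blocked at Bb.
Since every path is blocked, d-separation holds.

Yes — Cc and Aa are d-separated given {Ee, Gg}.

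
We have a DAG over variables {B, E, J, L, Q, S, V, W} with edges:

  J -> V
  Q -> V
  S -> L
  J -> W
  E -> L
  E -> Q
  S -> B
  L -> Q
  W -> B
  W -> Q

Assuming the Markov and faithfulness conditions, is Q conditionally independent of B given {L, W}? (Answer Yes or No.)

No — Q and B are not d-separated given {L, W}.

4 paths connect Q and B; each must be blocked for d-separation to hold:
Path 1: Q ← E → L ← S → B
  E is a fork and E is not conditioned on; L is a collider and L is conditioned on, which opens it; S is a fork and S is not conditioned on — no node blocks this path, so it is active.
Path 2: Q ← W → B
  W is a fork here and W is conditioned on, so the path is blocked at W.
Path 3: Q → V ← J → W → B
  V is a collider here and neither V nor any of its descendants is conditioned on, so the collider stays closed — the path is blocked at V.
Path 4: Q ← L ← S → B
  L is a chain here and L is conditioned on, so the path is blocked at L.
Since the path Q ← E → L ← S → B is active, Q and B are not d-separated given {L, W}.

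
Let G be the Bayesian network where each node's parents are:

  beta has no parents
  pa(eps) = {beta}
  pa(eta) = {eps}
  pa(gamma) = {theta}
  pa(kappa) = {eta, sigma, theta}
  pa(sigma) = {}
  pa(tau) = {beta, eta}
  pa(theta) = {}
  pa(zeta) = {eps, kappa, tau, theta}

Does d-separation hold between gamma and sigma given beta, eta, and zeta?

No

6 paths connect gamma and sigma; each must be blocked for d-separation to hold:
Path 1: gamma ← theta → kappa ← sigma
  theta is a fork and theta is not conditioned on; kappa is a collider and its descendant zeta is conditioned on, which opens it — no node blocks this path, so it is active.
Path 2: gamma ← theta → zeta ← kappa ← sigma
  theta is a fork and theta is not conditioned on; zeta is a collider and zeta is conditioned on, which opens it; kappa is a chain and kappa is not conditioned on — no node blocks this path, so it is active.
Path 3: gamma ← theta → zeta ← tau ← beta → eps → eta → kappa ← sigma
  beta is a fork here and beta is conditioned on, so the path is blocked at beta.
Path 4: gamma ← theta → zeta ← tau ← eta → kappa ← sigma
  eta is a fork here and eta is conditioned on, so the path is blocked at eta.
Path 5: gamma ← theta → zeta ← eps ← beta → tau ← eta → kappa ← sigma
  beta is a fork here and beta is conditioned on, so the path is blocked at beta.
Path 6: gamma ← theta → zeta ← eps → eta → kappa ← sigma
  eta is a chain here and eta is conditioned on, so the path is blocked at eta.
Since the path gamma ← theta → kappa ← sigma is active, gamma and sigma are not d-separated given {beta, eta, zeta}.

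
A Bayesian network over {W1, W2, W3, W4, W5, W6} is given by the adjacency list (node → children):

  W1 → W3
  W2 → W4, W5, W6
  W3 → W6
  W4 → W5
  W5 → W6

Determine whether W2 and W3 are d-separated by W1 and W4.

Yes

Enumerating the 3 paths from W2 to W3 and testing each for blocking by {W1, W4}:
Path 1: W2 → W5 → W6 ← W3
  W6 is a collider here and neither W6 nor any of its descendants is conditioned on, so the collider stays closed — the path is blocked at W6.
Path 2: W2 → W4 → W5 → W6 ← W3
  W4 is a chain here and W4 is conditioned on, so the path is blocked at W4.
Path 3: W2 → W6 ← W3
  W6 is a collider here and neither W6 nor any of its descendants is conditioned on, so the collider stays closed — the path is blocked at W6.
All paths are blocked; W2 ⊥ W3 | {W1, W4} holds.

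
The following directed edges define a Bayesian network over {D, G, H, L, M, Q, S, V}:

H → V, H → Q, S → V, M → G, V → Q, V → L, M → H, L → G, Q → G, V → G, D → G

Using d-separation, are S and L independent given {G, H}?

No — S and L are not d-separated given {G, H}.

There are 6 undirected paths between S and L; checking each against the conditioning set {G, H}:
Path 1: S → V ← H → Q → G ← L
  H is a fork here and H is conditioned on, so the path is blocked at H.
Path 2: S → V ← H ← M → G ← L
  H is a chain here and H is conditioned on, so the path is blocked at H.
Path 3: S → V → G ← L
  V is a chain and V is not conditioned on; G is a collider and G is conditioned on, which opens it — no node blocks this path, so it is active.
Path 4: S → V → L
  V is a chain and V is not conditioned on — no node blocks this path, so it is active.
Path 5: S → V → Q ← H ← M → G ← L
  H is a chain here and H is conditioned on, so the path is blocked at H.
Path 6: S → V → Q → G ← L
  V is a chain and V is not conditioned on; Q is a chain and Q is not conditioned on; G is a collider and G is conditioned on, which opens it — no node blocks this path, so it is active.
Because an active path exists, S and L are not d-separated.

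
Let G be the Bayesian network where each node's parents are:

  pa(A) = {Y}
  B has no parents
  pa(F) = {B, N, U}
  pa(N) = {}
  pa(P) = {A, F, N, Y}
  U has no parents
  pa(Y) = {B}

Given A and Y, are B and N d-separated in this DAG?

Yes — B and N are d-separated given {A, Y}.

Enumerating the 6 paths from B to N and testing each for blocking by {A, Y}:
  1. B → F ← N — F:collider[blocks] ⇒ blocked
  2. B → F → P ← N — F:chain[open]; P:collider[blocks] ⇒ blocked
  3. B → Y → P ← F ← N — Y:chain[blocks]; P:collider[blocks]; F:chain[open] ⇒ blocked
  4. B → Y → P ← N — Y:chain[blocks]; P:collider[blocks] ⇒ blocked
  5. B → Y → A → P ← F ← N — Y:chain[blocks]; A:chain[blocks]; P:collider[blocks]; F:chain[open] ⇒ blocked
  6. B → Y → A → P ← N — Y:chain[blocks]; A:chain[blocks]; P:collider[blocks] ⇒ blocked
All paths are blocked; B ⊥ N | {A, Y} holds.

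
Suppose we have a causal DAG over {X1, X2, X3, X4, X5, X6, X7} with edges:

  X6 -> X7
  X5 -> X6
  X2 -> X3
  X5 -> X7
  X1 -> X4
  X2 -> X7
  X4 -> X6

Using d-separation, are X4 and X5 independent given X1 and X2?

Yes — X4 and X5 are d-separated given {X1, X2}.

Enumerating the 2 paths from X4 to X5 and testing each for blocking by {X1, X2}:
Path 1: X4 → X6 → X7 ← X5
  X7 is a collider here and neither X7 nor any of its descendants is conditioned on, so the collider stays closed — the path is blocked at X7.
Path 2: X4 → X6 ← X5
  X6 is a collider here and neither X6 nor any of its descendants is conditioned on, so the collider stays closed — the path is blocked at X6.
Since every path is blocked, d-separation holds.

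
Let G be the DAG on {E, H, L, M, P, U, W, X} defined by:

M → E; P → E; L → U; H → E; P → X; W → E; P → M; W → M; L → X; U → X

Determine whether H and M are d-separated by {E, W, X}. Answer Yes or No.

3 paths connect H and M; each must be blocked for d-separation to hold:
Path 1: H → E ← W → M
  W is a fork here and W is conditioned on, so the path is blocked at W.
Path 2: H → E ← P → M
  E is a collider and E is conditioned on, which opens it; P is a fork and P is not conditioned on — no node blocks this path, so it is active.
Path 3: H → E ← M
  E is a collider and E is conditioned on, which opens it — no node blocks this path, so it is active.
At least one path is unblocked, so d-separation fails.

No — H and M are not d-separated given {E, W, X}.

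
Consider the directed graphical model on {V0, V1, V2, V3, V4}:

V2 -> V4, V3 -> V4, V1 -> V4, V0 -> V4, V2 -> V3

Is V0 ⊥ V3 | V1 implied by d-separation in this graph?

Yes

There are 2 undirected paths between V0 and V3; checking each against the conditioning set {V1}:
Path 1: V0 → V4 ← V2 → V3
  V4 is a collider here and neither V4 nor any of its descendants is conditioned on, so the collider stays closed — the path is blocked at V4.
Path 2: V0 → V4 ← V3
  V4 is a collider here and neither V4 nor any of its descendants is conditioned on, so the collider stays closed — the path is blocked at V4.
Since every path is blocked, d-separation holds.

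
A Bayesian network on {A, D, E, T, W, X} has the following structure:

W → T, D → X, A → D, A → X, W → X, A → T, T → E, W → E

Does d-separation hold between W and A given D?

Yes

Enumerating the 4 paths from W to A and testing each for blocking by {D}:
Path 1: W → X ← D ← A
  X is a collider here and neither X nor any of its descendants is conditioned on, so the collider stays closed — the path is blocked at X.
Path 2: W → X ← A
  X is a collider here and neither X nor any of its descendants is conditioned on, so the collider stays closed — the path is blocked at X.
Path 3: W → T ← A
  T is a collider here and neither T nor any of its descendants is conditioned on, so the collider stays closed — the path is blocked at T.
Path 4: W → E ← T ← A
  E is a collider here and neither E nor any of its descendants is conditioned on, so the collider stays closed — the path is blocked at E.
Every path is blocked, so W and A are d-separated given {D}.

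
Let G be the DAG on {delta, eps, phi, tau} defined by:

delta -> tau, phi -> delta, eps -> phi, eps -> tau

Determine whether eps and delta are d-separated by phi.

2 paths connect eps and delta; each must be blocked for d-separation to hold:
Path 1: eps → phi → delta
  phi is a chain here and phi is conditioned on, so the path is blocked at phi.
Path 2: eps → tau ← delta
  tau is a collider here and neither tau nor any of its descendants is conditioned on, so the collider stays closed — the path is blocked at tau.
Every path is blocked, so eps and delta are d-separated given {phi}.

Yes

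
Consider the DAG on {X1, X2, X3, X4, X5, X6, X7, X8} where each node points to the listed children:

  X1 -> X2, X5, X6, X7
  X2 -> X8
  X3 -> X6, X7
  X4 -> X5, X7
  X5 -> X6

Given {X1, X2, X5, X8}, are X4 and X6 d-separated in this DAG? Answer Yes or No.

Enumerating the 6 paths from X4 to X6 and testing each for blocking by {X1, X2, X5, X8}:
  1. X4 → X5 ← X1 → X6 — X5:collider[open]; X1:fork[blocks] ⇒ blocked
  2. X4 → X5 ← X1 → X7 ← X3 → X6 — X5:collider[open]; X1:fork[blocks]; X7:collider[blocks]; X3:fork[open] ⇒ blocked
  3. X4 → X5 → X6 — X5:chain[blocks] ⇒ blocked
  4. X4 → X7 ← X1 → X6 — X7:collider[blocks]; X1:fork[blocks] ⇒ blocked
  5. X4 → X7 ← X1 → X5 → X6 — X7:collider[blocks]; X1:fork[blocks]; X5:chain[blocks] ⇒ blocked
  6. X4 → X7 ← X3 → X6 — X7:collider[blocks]; X3:fork[open] ⇒ blocked
All paths are blocked; X4 ⊥ X6 | {X1, X2, X5, X8} holds.

Yes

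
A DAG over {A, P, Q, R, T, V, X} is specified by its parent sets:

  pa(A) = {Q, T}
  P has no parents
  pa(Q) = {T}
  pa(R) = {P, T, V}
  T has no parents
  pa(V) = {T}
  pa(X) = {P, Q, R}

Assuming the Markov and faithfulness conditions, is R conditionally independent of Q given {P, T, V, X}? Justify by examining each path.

There are 6 undirected paths between R and Q; checking each against the conditioning set {P, T, V, X}:
Path 1: R → X ← Q
  X is a collider and X is conditioned on, which opens it — no node blocks this path, so it is active.
Path 2: R ← T → Q
  T is a fork here and T is conditioned on, so the path is blocked at T.
Path 3: R ← T → A ← Q
  T is a fork here and T is conditioned on, so the path is blocked at T.
Path 4: R ← P → X ← Q
  P is a fork here and P is conditioned on, so the path is blocked at P.
Path 5: R ← V ← T → Q
  V is a chain here and V is conditioned on, so the path is blocked at V.
Path 6: R ← V ← T → A ← Q
  V is a chain here and V is conditioned on, so the path is blocked at V.
At least one path is unblocked, so d-separation fails.

No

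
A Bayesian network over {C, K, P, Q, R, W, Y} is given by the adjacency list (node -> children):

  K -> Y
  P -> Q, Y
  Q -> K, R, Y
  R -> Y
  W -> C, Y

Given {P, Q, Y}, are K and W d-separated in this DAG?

There are 4 undirected paths between K and W; checking each against the conditioning set {P, Q, Y}:
Path 1: K ← Q → Y ← W
  Q is a fork here and Q is conditioned on, so the path is blocked at Q.
Path 2: K ← Q ← P → Y ← W
  Q is a chain here and Q is conditioned on, so the path is blocked at Q.
Path 3: K ← Q → R → Y ← W
  Q is a fork here and Q is conditioned on, so the path is blocked at Q.
Path 4: K → Y ← W
  Y is a collider and Y is conditioned on, which opens it — no node blocks this path, so it is active.
At least one path is unblocked, so d-separation fails.

No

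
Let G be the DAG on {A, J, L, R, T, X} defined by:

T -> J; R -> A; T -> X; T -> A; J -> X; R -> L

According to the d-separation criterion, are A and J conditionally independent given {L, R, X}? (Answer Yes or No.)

No — A and J are not d-separated given {L, R, X}.

There are 2 undirected paths between A and J; checking each against the conditioning set {L, R, X}:
Path 1: A ← T → J
  T is a fork and T is not conditioned on — no node blocks this path, so it is active.
Path 2: A ← T → X ← J
  T is a fork and T is not conditioned on; X is a collider and X is conditioned on, which opens it — no node blocks this path, so it is active.
Since the path A ← T → J is active, A and J are not d-separated given {L, R, X}.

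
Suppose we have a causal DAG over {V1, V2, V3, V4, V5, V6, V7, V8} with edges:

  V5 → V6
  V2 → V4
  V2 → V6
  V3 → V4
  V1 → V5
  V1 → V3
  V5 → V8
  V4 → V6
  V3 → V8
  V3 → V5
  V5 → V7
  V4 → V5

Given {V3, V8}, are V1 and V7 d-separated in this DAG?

There are 6 undirected paths between V1 and V7; checking each against the conditioning set {V3, V8}:
  1. V1 → V5 → V7 — V5:chain[open] ⇒ active
  2. V1 → V3 → V5 → V7 — V3:chain[blocks]; V5:chain[open] ⇒ blocked
  3. V1 → V3 → V4 → V5 → V7 — V3:chain[blocks]; V4:chain[open]; V5:chain[open] ⇒ blocked
  4. V1 → V3 → V4 ← V2 → V6 ← V5 → V7 — V3:chain[blocks]; V4:collider[open]; V2:fork[open]; V6:collider[blocks]; V5:fork[open] ⇒ blocked
  5. V1 → V3 → V4 → V6 ← V5 → V7 — V3:chain[blocks]; V4:chain[open]; V6:collider[blocks]; V5:fork[open] ⇒ blocked
  6. V1 → V3 → V8 ← V5 → V7 — V3:chain[blocks]; V8:collider[open]; V5:fork[open] ⇒ blocked
At least one path is unblocked, so d-separation fails.

No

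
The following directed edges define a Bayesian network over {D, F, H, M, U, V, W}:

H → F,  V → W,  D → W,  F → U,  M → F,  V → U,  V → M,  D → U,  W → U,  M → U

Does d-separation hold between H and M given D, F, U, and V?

There are 5 undirected paths between H and M; checking each against the conditioning set {D, F, U, V}:
Path 1: H → F → U ← V → M
  F is a chain here and F is conditioned on, so the path is blocked at F.
Path 2: H → F → U ← D → W ← V → M
  F is a chain here and F is conditioned on, so the path is blocked at F.
Path 3: H → F → U ← W ← V → M
  F is a chain here and F is conditioned on, so the path is blocked at F.
Path 4: H → F → U ← M
  F is a chain here and F is conditioned on, so the path is blocked at F.
Path 5: H → F ← M
  F is a collider and F is conditioned on, which opens it — no node blocks this path, so it is active.
At least one path is unblocked, so d-separation fails.

No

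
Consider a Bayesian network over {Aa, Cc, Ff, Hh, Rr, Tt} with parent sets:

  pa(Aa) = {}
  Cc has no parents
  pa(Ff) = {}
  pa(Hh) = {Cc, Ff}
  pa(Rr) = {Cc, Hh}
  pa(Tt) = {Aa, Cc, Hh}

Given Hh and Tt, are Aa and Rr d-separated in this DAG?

Enumerating the 4 paths from Aa to Rr and testing each for blocking by {Hh, Tt}:
  1. Aa → Tt ← Cc → Rr — Tt:collider[open]; Cc:fork[open] ⇒ active
  2. Aa → Tt ← Cc → Hh → Rr — Tt:collider[open]; Cc:fork[open]; Hh:chain[blocks] ⇒ blocked
  3. Aa → Tt ← Hh ← Cc → Rr — Tt:collider[open]; Hh:chain[blocks]; Cc:fork[open] ⇒ blocked
  4. Aa → Tt ← Hh → Rr — Tt:collider[open]; Hh:fork[blocks] ⇒ blocked
Since the path Aa → Tt ← Cc → Rr is active, Aa and Rr are not d-separated given {Hh, Tt}.

No — Aa and Rr are not d-separated given {Hh, Tt}.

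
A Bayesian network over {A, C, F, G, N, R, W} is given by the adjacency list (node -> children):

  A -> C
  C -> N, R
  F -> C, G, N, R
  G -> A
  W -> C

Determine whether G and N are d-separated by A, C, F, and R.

Yes — G and N are d-separated given {A, C, F, R}.

Enumerating the 6 paths from G to N and testing each for blocking by {A, C, F, R}:
Path 1: G ← F → R ← C → N
  F is a fork here and F is conditioned on, so the path is blocked at F.
Path 2: G ← F → N
  F is a fork here and F is conditioned on, so the path is blocked at F.
Path 3: G ← F → C → N
  F is a fork here and F is conditioned on, so the path is blocked at F.
Path 4: G → A → C → R ← F → N
  A is a chain here and A is conditioned on, so the path is blocked at A.
Path 5: G → A → C ← F → N
  A is a chain here and A is conditioned on, so the path is blocked at A.
Path 6: G → A → C → N
  A is a chain here and A is conditioned on, so the path is blocked at A.
Since every path is blocked, d-separation holds.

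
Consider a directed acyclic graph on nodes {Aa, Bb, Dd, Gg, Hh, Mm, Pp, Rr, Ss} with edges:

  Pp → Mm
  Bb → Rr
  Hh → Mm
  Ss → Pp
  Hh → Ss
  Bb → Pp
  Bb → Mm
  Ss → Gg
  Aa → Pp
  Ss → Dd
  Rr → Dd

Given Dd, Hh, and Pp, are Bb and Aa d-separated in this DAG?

Enumerating the 5 paths from Bb to Aa and testing each for blocking by {Dd, Hh, Pp}:
Path 1: Bb → Pp ← Aa
  Pp is a collider and Pp is conditioned on, which opens it — no node blocks this path, so it is active.
Path 2: Bb → Rr → Dd ← Ss → Pp ← Aa
  Rr is a chain and Rr is not conditioned on; Dd is a collider and Dd is conditioned on, which opens it; Ss is a fork and Ss is not conditioned on; Pp is a collider and Pp is conditioned on, which opens it — no node blocks this path, so it is active.
Path 3: Bb → Rr → Dd ← Ss ← Hh → Mm ← Pp ← Aa
  Hh is a fork here and Hh is conditioned on, so the path is blocked at Hh.
Path 4: Bb → Mm ← Pp ← Aa
  Mm is a collider here and neither Mm nor any of its descendants is conditioned on, so the collider stays closed — the path is blocked at Mm.
Path 5: Bb → Mm ← Hh → Ss → Pp ← Aa
  Mm is a collider here and neither Mm nor any of its descendants is conditioned on, so the collider stays closed — the path is blocked at Mm.
Because an active path exists, Bb and Aa are not d-separated.

No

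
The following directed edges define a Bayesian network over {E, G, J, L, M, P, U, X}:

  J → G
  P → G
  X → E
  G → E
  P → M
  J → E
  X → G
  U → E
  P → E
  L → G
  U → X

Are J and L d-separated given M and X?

We examine all 5 paths between J and L:
Path 1: J → G ← L
  G is a collider here and neither G nor any of its descendants is conditioned on, so the collider stays closed — the path is blocked at G.
Path 2: J → E ← G ← L
  E is a collider here and neither E nor any of its descendants is conditioned on, so the collider stays closed — the path is blocked at E.
Path 3: J → E ← U → X → G ← L
  E is a collider here and neither E nor any of its descendants is conditioned on, so the collider stays closed — the path is blocked at E.
Path 4: J → E ← X → G ← L
  E is a collider here and neither E nor any of its descendants is conditioned on, so the collider stays closed — the path is blocked at E.
Path 5: J → E ← P → G ← L
  E is a collider here and neither E nor any of its descendants is conditioned on, so the collider stays closed — the path is blocked at E.
Since every path is blocked, d-separation holds.

Yes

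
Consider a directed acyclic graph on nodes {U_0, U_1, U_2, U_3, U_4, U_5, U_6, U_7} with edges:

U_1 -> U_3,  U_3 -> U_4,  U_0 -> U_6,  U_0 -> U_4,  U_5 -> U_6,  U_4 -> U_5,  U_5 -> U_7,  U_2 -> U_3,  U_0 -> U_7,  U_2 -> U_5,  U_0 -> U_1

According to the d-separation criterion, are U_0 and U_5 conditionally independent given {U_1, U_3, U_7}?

We examine all 6 paths between U_0 and U_5:
Path 1: U_0 → U_6 ← U_5
  U_6 is a collider here and neither U_6 nor any of its descendants is conditioned on, so the collider stays closed — the path is blocked at U_6.
Path 2: U_0 → U_7 ← U_5
  U_7 is a collider and U_7 is conditioned on, which opens it — no node blocks this path, so it is active.
Path 3: U_0 → U_1 → U_3 ← U_2 → U_5
  U_1 is a chain here and U_1 is conditioned on, so the path is blocked at U_1.
Path 4: U_0 → U_1 → U_3 → U_4 → U_5
  U_1 is a chain here and U_1 is conditioned on, so the path is blocked at U_1.
Path 5: U_0 → U_4 ← U_3 ← U_2 → U_5
  U_3 is a chain here and U_3 is conditioned on, so the path is blocked at U_3.
Path 6: U_0 → U_4 → U_5
  U_4 is a chain and U_4 is not conditioned on — no node blocks this path, so it is active.
At least one path is unblocked, so d-separation fails.

No — U_0 and U_5 are not d-separated given {U_1, U_3, U_7}.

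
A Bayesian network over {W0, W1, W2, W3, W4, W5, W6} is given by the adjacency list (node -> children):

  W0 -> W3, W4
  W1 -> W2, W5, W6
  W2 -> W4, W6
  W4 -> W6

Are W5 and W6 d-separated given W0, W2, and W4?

3 paths connect W5 and W6; each must be blocked for d-separation to hold:
Path 1: W5 ← W1 → W2 → W6
  W2 is a chain here and W2 is conditioned on, so the path is blocked at W2.
Path 2: W5 ← W1 → W2 → W4 → W6
  W2 is a chain here and W2 is conditioned on, so the path is blocked at W2.
Path 3: W5 ← W1 → W6
  W1 is a fork and W1 is not conditioned on — no node blocks this path, so it is active.
At least one path is unblocked, so d-separation fails.

No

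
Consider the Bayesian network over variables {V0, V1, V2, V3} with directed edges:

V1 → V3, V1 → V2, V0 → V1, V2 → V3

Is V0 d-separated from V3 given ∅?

Enumerating the 2 paths from V0 to V3 and testing each for blocking by ∅:
  1. V0 → V1 → V3 — V1:chain[open] ⇒ active
  2. V0 → V1 → V2 → V3 — V1:chain[open]; V2:chain[open] ⇒ active
Because an active path exists, V0 and V3 are not d-separated.

No — V0 and V3 are not d-separated given ∅.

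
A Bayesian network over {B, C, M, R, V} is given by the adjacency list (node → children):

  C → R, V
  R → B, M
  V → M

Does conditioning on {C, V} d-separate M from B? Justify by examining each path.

There are 2 undirected paths between M and B; checking each against the conditioning set {C, V}:
  1. M ← R → B — R:fork[open] ⇒ active
  2. M ← V ← C → R → B — V:chain[blocks]; C:fork[blocks]; R:chain[open] ⇒ blocked
At least one path is unblocked, so d-separation fails.

No — M and B are not d-separated given {C, V}.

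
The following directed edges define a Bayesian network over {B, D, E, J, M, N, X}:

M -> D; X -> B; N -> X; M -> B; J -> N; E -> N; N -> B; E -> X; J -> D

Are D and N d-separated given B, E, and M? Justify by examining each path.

No

There are 4 undirected paths between D and N; checking each against the conditioning set {B, E, M}:
Path 1: D ← M → B ← X ← E → N
  M is a fork here and M is conditioned on, so the path is blocked at M.
Path 2: D ← M → B ← X ← N
  M is a fork here and M is conditioned on, so the path is blocked at M.
Path 3: D ← M → B ← N
  M is a fork here and M is conditioned on, so the path is blocked at M.
Path 4: D ← J → N
  J is a fork and J is not conditioned on — no node blocks this path, so it is active.
Because an active path exists, D and N are not d-separated.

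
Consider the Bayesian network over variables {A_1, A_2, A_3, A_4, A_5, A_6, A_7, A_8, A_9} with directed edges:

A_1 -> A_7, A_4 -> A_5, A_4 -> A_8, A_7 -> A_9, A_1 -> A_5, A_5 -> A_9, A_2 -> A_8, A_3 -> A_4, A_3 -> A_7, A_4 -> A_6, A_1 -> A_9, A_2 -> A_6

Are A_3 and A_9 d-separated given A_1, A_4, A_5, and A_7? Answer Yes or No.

Yes

We examine all 6 paths between A_3 and A_9:
Path 1: A_3 → A_7 ← A_1 → A_5 → A_9
  A_1 is a fork here and A_1 is conditioned on, so the path is blocked at A_1.
Path 2: A_3 → A_7 ← A_1 → A_9
  A_1 is a fork here and A_1 is conditioned on, so the path is blocked at A_1.
Path 3: A_3 → A_7 → A_9
  A_7 is a chain here and A_7 is conditioned on, so the path is blocked at A_7.
Path 4: A_3 → A_4 → A_5 ← A_1 → A_7 → A_9
  A_4 is a chain here and A_4 is conditioned on, so the path is blocked at A_4.
Path 5: A_3 → A_4 → A_5 ← A_1 → A_9
  A_4 is a chain here and A_4 is conditioned on, so the path is blocked at A_4.
Path 6: A_3 → A_4 → A_5 → A_9
  A_4 is a chain here and A_4 is conditioned on, so the path is blocked at A_4.
Every path is blocked, so A_3 and A_9 are d-separated given {A_1, A_4, A_5, A_7}.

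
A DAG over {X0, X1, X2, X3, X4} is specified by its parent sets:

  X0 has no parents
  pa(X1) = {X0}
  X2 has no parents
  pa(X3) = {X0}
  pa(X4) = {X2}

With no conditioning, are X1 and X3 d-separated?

No

The only undirected path from X1 to X3 is:
Path 1: X1 ← X0 → X3
  X0 is a fork and X0 is not conditioned on — no node blocks this path, so it is active.
Because an active path exists, X1 and X3 are not d-separated.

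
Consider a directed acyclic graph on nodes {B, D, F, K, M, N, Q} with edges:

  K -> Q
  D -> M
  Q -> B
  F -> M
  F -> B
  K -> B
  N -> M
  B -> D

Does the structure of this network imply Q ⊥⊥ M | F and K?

4 paths connect Q and M; each must be blocked for d-separation to hold:
  1. Q ← K → B → D → M — K:fork[blocks]; B:chain[open]; D:chain[open] ⇒ blocked
  2. Q ← K → B ← F → M — K:fork[blocks]; B:collider[blocks]; F:fork[blocks] ⇒ blocked
  3. Q → B → D → M — B:chain[open]; D:chain[open] ⇒ active
  4. Q → B ← F → M — B:collider[blocks]; F:fork[blocks] ⇒ blocked
Because an active path exists, Q and M are not d-separated.

No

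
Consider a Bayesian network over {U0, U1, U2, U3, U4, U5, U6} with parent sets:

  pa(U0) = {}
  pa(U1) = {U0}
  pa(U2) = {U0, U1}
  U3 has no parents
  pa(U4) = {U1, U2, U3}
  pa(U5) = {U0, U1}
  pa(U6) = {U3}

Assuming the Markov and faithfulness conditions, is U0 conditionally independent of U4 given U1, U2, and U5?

There are 6 undirected paths between U0 and U4; checking each against the conditioning set {U1, U2, U5}:
Path 1: U0 → U5 ← U1 → U2 → U4
  U1 is a fork here and U1 is conditioned on, so the path is blocked at U1.
Path 2: U0 → U5 ← U1 → U4
  U1 is a fork here and U1 is conditioned on, so the path is blocked at U1.
Path 3: U0 → U2 → U4
  U2 is a chain here and U2 is conditioned on, so the path is blocked at U2.
Path 4: U0 → U2 ← U1 → U4
  U1 is a fork here and U1 is conditioned on, so the path is blocked at U1.
Path 5: U0 → U1 → U2 → U4
  U1 is a chain here and U1 is conditioned on, so the path is blocked at U1.
Path 6: U0 → U1 → U4
  U1 is a chain here and U1 is conditioned on, so the path is blocked at U1.
Every path is blocked, so U0 and U4 are d-separated given {U1, U2, U5}.

Yes — U0 and U4 are d-separated given {U1, U2, U5}.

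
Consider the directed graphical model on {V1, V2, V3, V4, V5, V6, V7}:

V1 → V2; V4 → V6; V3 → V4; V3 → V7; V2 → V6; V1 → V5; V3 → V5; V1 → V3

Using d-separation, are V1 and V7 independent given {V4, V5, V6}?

No — V1 and V7 are not d-separated given {V4, V5, V6}.

We examine all 3 paths between V1 and V7:
  1. V1 → V5 ← V3 → V7 — V5:collider[open]; V3:fork[open] ⇒ active
  2. V1 → V2 → V6 ← V4 ← V3 → V7 — V2:chain[open]; V6:collider[open]; V4:chain[blocks]; V3:fork[open] ⇒ blocked
  3. V1 → V3 → V7 — V3:chain[open] ⇒ active
Since the path V1 → V5 ← V3 → V7 is active, V1 and V7 are not d-separated given {V4, V5, V6}.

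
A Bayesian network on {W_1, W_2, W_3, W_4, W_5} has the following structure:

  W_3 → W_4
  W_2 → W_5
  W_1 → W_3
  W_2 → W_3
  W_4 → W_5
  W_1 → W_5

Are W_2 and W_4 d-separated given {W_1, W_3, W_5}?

No

Enumerating the 4 paths from W_2 to W_4 and testing each for blocking by {W_1, W_3, W_5}:
Path 1: W_2 → W_3 ← W_1 → W_5 ← W_4
  W_1 is a fork here and W_1 is conditioned on, so the path is blocked at W_1.
Path 2: W_2 → W_3 → W_4
  W_3 is a chain here and W_3 is conditioned on, so the path is blocked at W_3.
Path 3: W_2 → W_5 ← W_1 → W_3 → W_4
  W_1 is a fork here and W_1 is conditioned on, so the path is blocked at W_1.
Path 4: W_2 → W_5 ← W_4
  W_5 is a collider and W_5 is conditioned on, which opens it — no node blocks this path, so it is active.
Since the path W_2 → W_5 ← W_4 is active, W_2 and W_4 are not d-separated given {W_1, W_3, W_5}.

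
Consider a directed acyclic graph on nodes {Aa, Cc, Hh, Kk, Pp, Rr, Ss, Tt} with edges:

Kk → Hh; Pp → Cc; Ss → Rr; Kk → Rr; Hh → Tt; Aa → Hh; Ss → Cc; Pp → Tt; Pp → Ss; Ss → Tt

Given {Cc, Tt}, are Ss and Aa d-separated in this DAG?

No

There are 4 undirected paths between Ss and Aa; checking each against the conditioning set {Cc, Tt}:
Path 1: Ss → Rr ← Kk → Hh ← Aa
  Rr is a collider here and neither Rr nor any of its descendants is conditioned on, so the collider stays closed — the path is blocked at Rr.
Path 2: Ss → Tt ← Hh ← Aa
  Tt is a collider and Tt is conditioned on, which opens it; Hh is a chain and Hh is not conditioned on — no node blocks this path, so it is active.
Path 3: Ss ← Pp → Tt ← Hh ← Aa
  Pp is a fork and Pp is not conditioned on; Tt is a collider and Tt is conditioned on, which opens it; Hh is a chain and Hh is not conditioned on — no node blocks this path, so it is active.
Path 4: Ss → Cc ← Pp → Tt ← Hh ← Aa
  Cc is a collider and Cc is conditioned on, which opens it; Pp is a fork and Pp is not conditioned on; Tt is a collider and Tt is conditioned on, which opens it; Hh is a chain and Hh is not conditioned on — no node blocks this path, so it is active.
At least one path is unblocked, so d-separation fails.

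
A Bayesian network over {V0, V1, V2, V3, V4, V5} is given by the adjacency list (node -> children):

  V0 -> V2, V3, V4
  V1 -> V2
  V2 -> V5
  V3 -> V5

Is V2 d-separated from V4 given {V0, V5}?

There are 2 undirected paths between V2 and V4; checking each against the conditioning set {V0, V5}:
Path 1: V2 ← V0 → V4
  V0 is a fork here and V0 is conditioned on, so the path is blocked at V0.
Path 2: V2 → V5 ← V3 ← V0 → V4
  V0 is a fork here and V0 is conditioned on, so the path is blocked at V0.
Every path is blocked, so V2 and V4 are d-separated given {V0, V5}.

Yes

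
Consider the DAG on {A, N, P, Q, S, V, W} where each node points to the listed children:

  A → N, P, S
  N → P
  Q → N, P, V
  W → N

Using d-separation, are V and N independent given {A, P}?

We examine all 3 paths between V and N:
Path 1: V ← Q → N
  Q is a fork and Q is not conditioned on — no node blocks this path, so it is active.
Path 2: V ← Q → P ← N
  Q is a fork and Q is not conditioned on; P is a collider and P is conditioned on, which opens it — no node blocks this path, so it is active.
Path 3: V ← Q → P ← A → N
  A is a fork here and A is conditioned on, so the path is blocked at A.
Because an active path exists, V and N are not d-separated.

No — V and N are not d-separated given {A, P}.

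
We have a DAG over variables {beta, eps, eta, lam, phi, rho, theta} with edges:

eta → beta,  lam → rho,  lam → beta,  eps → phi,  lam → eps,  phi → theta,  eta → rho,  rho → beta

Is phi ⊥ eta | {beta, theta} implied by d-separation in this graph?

No — phi and eta are not d-separated given {beta, theta}.

There are 4 undirected paths between phi and eta; checking each against the conditioning set {beta, theta}:
Path 1: phi ← eps ← lam → rho ← eta
  eps is a chain and eps is not conditioned on; lam is a fork and lam is not conditioned on; rho is a collider and its descendant beta is conditioned on, which opens it — no node blocks this path, so it is active.
Path 2: phi ← eps ← lam → rho → beta ← eta
  eps is a chain and eps is not conditioned on; lam is a fork and lam is not conditioned on; rho is a chain and rho is not conditioned on; beta is a collider and beta is conditioned on, which opens it — no node blocks this path, so it is active.
Path 3: phi ← eps ← lam → beta ← eta
  eps is a chain and eps is not conditioned on; lam is a fork and lam is not conditioned on; beta is a collider and beta is conditioned on, which opens it — no node blocks this path, so it is active.
Path 4: phi ← eps ← lam → beta ← rho ← eta
  eps is a chain and eps is not conditioned on; lam is a fork and lam is not conditioned on; beta is a collider and beta is conditioned on, which opens it; rho is a chain and rho is not conditioned on — no node blocks this path, so it is active.
Because an active path exists, phi and eta are not d-separated.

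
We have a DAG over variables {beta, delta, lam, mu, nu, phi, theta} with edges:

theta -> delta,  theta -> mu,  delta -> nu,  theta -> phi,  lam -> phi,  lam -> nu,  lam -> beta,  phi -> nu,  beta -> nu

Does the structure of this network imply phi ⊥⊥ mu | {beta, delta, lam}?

No

We examine all 4 paths between phi and mu:
Path 1: phi ← lam → beta → nu ← delta ← theta → mu
  lam is a fork here and lam is conditioned on, so the path is blocked at lam.
Path 2: phi ← lam → nu ← delta ← theta → mu
  lam is a fork here and lam is conditioned on, so the path is blocked at lam.
Path 3: phi ← theta → mu
  theta is a fork and theta is not conditioned on — no node blocks this path, so it is active.
Path 4: phi → nu ← delta ← theta → mu
  nu is a collider here and neither nu nor any of its descendants is conditioned on, so the collider stays closed — the path is blocked at nu.
At least one path is unblocked, so d-separation fails.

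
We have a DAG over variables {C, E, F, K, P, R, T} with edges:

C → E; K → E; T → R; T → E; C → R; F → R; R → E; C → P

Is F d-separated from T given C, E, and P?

Enumerating the 3 paths from F to T and testing each for blocking by {C, E, P}:
  1. F → R ← T — R:collider[open] ⇒ active
  2. F → R ← C → E ← T — R:collider[open]; C:fork[blocks]; E:collider[open] ⇒ blocked
  3. F → R → E ← T — R:chain[open]; E:collider[open] ⇒ active
At least one path is unblocked, so d-separation fails.

No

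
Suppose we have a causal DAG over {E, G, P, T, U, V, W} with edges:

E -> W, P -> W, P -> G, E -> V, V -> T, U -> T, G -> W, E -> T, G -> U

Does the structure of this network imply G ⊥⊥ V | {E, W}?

We examine all 6 paths between G and V:
  1. G → W ← E → V — W:collider[open]; E:fork[blocks] ⇒ blocked
  2. G → W ← E → T ← V — W:collider[open]; E:fork[blocks]; T:collider[blocks] ⇒ blocked
  3. G → U → T ← V — U:chain[open]; T:collider[blocks] ⇒ blocked
  4. G → U → T ← E → V — U:chain[open]; T:collider[blocks]; E:fork[blocks] ⇒ blocked
  5. G ← P → W ← E → V — P:fork[open]; W:collider[open]; E:fork[blocks] ⇒ blocked
  6. G ← P → W ← E → T ← V — P:fork[open]; W:collider[open]; E:fork[blocks]; T:collider[blocks] ⇒ blocked
All paths are blocked; G ⊥ V | {E, W} holds.

Yes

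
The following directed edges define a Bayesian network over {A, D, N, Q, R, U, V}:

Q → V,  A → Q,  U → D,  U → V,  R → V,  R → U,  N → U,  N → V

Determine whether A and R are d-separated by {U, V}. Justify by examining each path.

There are 3 undirected paths between A and R; checking each against the conditioning set {U, V}:
  1. A → Q → V ← U ← R — Q:chain[open]; V:collider[open]; U:chain[blocks] ⇒ blocked
  2. A → Q → V ← R — Q:chain[open]; V:collider[open] ⇒ active
  3. A → Q → V ← N → U ← R — Q:chain[open]; V:collider[open]; N:fork[open]; U:collider[open] ⇒ active
At least one path is unblocked, so d-separation fails.

No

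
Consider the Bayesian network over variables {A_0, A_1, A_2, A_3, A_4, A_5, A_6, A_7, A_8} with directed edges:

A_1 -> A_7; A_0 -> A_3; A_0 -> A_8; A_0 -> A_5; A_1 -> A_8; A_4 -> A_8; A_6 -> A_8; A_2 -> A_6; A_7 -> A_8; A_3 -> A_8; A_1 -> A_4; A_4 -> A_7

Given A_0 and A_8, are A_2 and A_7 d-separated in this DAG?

No

5 paths connect A_2 and A_7; each must be blocked for d-separation to hold:
  1. A_2 → A_6 → A_8 ← A_1 → A_4 → A_7 — A_6:chain[open]; A_8:collider[open]; A_1:fork[open]; A_4:chain[open] ⇒ active
  2. A_2 → A_6 → A_8 ← A_1 → A_7 — A_6:chain[open]; A_8:collider[open]; A_1:fork[open] ⇒ active
  3. A_2 → A_6 → A_8 ← A_4 ← A_1 → A_7 — A_6:chain[open]; A_8:collider[open]; A_4:chain[open]; A_1:fork[open] ⇒ active
  4. A_2 → A_6 → A_8 ← A_4 → A_7 — A_6:chain[open]; A_8:collider[open]; A_4:fork[open] ⇒ active
  5. A_2 → A_6 → A_8 ← A_7 — A_6:chain[open]; A_8:collider[open] ⇒ active
Since the path A_2 → A_6 → A_8 ← A_1 → A_4 → A_7 is active, A_2 and A_7 are not d-separated given {A_0, A_8}.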